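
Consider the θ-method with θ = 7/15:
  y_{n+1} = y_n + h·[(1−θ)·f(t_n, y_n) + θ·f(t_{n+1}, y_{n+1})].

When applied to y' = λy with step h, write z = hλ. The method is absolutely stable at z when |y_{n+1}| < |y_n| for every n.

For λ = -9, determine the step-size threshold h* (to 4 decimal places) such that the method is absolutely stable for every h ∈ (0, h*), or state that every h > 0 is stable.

With y'=λy (z=hλ):
  y_{n+1} = y_n + z·[8/15·y_n + 7/15·y_{n+1}] ⇒ (1 − 7/15z)y_{n+1} = (1 + 8/15z)y_n
  R(z) = (1 + 8/15z)/(1 − 7/15z).

Boundary: |R(x)|=1, x<0.
x=-0.99: |R|=0.3228
R=−1: 1+8/15x = −1+7/15x ⇒ -1/15x=2 ⇒ x=2/(-1/15)=-30.0000
Confirm numerically:
  x=-25.953: |R|=0.97942 <1
  x=-24.463: |R|=0.97027 <1
  x=-22.351: |R|=0.95539 <1
  x=-17.618: |R|=0.91049 <1
  x=-30.446: |R|=1.00196 >1
  x=-30.284: |R|=1.00125 >1
  x=-30.058: |R|=1.00026 >1
So |R|<1 on (-30.0000, 0).

(-30.0000,0); λ=-9 ⇒ h* = (30)/9 = 3.3333.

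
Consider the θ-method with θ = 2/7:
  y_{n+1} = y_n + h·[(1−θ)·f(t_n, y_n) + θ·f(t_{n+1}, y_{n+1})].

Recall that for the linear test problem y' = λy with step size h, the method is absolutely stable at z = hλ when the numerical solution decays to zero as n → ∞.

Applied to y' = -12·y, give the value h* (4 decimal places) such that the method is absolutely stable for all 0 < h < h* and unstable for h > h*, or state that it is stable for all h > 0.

Test eqn y'=λy, z=hλ:
  y_{n+1} = y_n + z·[5/7·y_n + 2/7·y_{n+1}] ⇒ (1 − 2/7z)y_{n+1} = (1 + 5/7z)y_n
  R(z) = (1 + 5/7z)/(1 − 2/7z).

Solve |R(x)|<1 on ℝ⁻.
x=-0.69: |R|=0.4236
R=−1: 1+5/7x = −1+2/7x ⇒ -3/7x=2 ⇒ x=2/(-3/7)=-4.6667
Confirm numerically:
  x=-4.127: |R|=0.89386 <1
  x=-3.786: |R|=0.81869 <1
  x=-3.663: |R|=0.78982 <1
  x=-5.244: |R|=1.09904 >1
  x=-4.816: |R|=1.02694 >1
Stable set (-4.6667, 0).

(-4.6667,0); λ=-12 ⇒ h* = (14/3)/12 = 0.3889.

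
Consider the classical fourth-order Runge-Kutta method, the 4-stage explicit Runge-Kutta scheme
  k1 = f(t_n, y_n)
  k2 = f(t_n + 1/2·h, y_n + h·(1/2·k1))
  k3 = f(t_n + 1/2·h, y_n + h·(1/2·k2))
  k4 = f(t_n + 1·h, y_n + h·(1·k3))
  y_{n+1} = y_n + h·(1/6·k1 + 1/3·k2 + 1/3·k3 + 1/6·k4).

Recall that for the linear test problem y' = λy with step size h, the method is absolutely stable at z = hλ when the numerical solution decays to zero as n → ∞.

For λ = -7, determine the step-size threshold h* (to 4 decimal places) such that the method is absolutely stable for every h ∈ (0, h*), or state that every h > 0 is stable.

Test eqn y'=λy, z=hλ:
  order 4, 4-stage ⇒ R(z)=1+z+z^2/2+z^3/6+z^4/24
  (e.g. R(-1.05)=0.35896, |R|=0.35896)

Solve |R(x)|<1 on ℝ⁻.
x=-1.05: |R|=0.3590
|R(-2.43)|=0.5838 |R(-0.82)|=0.4431 |R(-0.8)|=0.4517
Bisect:
  x_lo=-3.4893 |R|=2.6944  x_hi=-0.2761 |R|=0.7587
  mid=-1.88273 |R|=0.30086 →hi
  mid=-2.68603 |R|=0.86037 →hi
  mid=-3.08769 |R|=1.56021 →lo
  mid=-2.88686 |R|=1.16424 →lo
  mid=-2.78645 |R|=1.00174 →lo
  mid=-2.73624 |R|=0.92853 →hi
  mid=-2.76134 |R|=0.96449 →hi
  ...
  [-2.78547,-2.78527] ⇒ x*=-2.7853
So |R|<1 on (-2.7853, 0).

(-2.7853,0); λ=-7 ⇒ h* = 0.3979.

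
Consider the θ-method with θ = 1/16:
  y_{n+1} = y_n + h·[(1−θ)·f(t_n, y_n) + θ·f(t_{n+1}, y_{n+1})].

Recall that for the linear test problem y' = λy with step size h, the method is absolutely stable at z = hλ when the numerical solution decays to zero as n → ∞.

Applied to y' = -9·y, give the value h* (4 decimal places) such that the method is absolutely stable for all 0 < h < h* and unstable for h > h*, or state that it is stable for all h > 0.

(-2.2857,0); λ=-9 ⇒ h* = (16/7)/9 = 0.2540.

Test eqn y'=λy, z=hλ:
  y_{n+1} = y_n + z·[15/16·y_n + 1/16·y_{n+1}] ⇒ (1 − 1/16z)y_{n+1} = (1 + 15/16z)y_n
  R(z) = (1 + 15/16z)/(1 − 1/16z).

Find x<0 with |R(x)|<1.
x=-1.59: |R|=0.4463
R=−1: 1+15/16x = −1+1/16x ⇒ -7/8x=2 ⇒ x=2/(-7/8)=-2.2857
Confirm numerically:
  x=-2.221: |R|=0.95028 <1
  x=-1.131: |R|=0.05633 <1
  x=-1.028: |R|=0.03406 <1
  x=-2.647: |R|=1.27125 >1
  x=-2.364: |R|=1.05968 >1
So |R|<1 on (-2.2857, 0).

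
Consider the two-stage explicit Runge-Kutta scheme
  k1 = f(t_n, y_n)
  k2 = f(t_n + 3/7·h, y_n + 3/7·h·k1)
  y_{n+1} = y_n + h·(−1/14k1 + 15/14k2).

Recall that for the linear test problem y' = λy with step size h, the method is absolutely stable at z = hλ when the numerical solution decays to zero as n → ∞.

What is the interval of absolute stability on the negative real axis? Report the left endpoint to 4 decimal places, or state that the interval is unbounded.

On y'=λy, z=hλ:
  k1=λy_n ⇒ h·k1=z·y_n;  k2=λ(1+3/7z)y_n ⇒ h·k2=z(1+3/7z)y_n
  y_{n+1}/y_n = 1 − 1/14z + 15/14z(1+3/7z) = 1 + z + 45/98z²
  so R(z) = 1 + z + 45/98z².

Find x<0 with |R(x)|<1.
x=-1.41: |R|=0.5029
R=1: x+45/98x²=0 ⇒ x=−98/45=-2.1778; min R=1−1/(4·45/98)=0.4556>−1
Confirm numerically:
  x=-2.021: |R|=0.85451 <1
  x=-1.271: |R|=0.47078 <1
  x=-0.924: |R|=0.46804 <1
  x=-2.533: |R|=1.41316 >1
  x=-2.470: |R|=1.33143 >1
Stable set (-2.1778, 0).

(-2.1778, 0).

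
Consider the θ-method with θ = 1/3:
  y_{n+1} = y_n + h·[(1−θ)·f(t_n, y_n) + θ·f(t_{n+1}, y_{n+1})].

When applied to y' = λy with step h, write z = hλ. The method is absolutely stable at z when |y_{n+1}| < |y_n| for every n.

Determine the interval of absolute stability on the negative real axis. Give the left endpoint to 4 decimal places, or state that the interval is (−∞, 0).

On y'=λy, z=hλ:
  y_{n+1} = y_n + z·[2/3·y_n + 1/3·y_{n+1}] ⇒ (1 − 1/3z)y_{n+1} = (1 + 2/3z)y_n
  R(z) = (1 + 2/3z)/(1 − 1/3z).

Find x<0 with |R(x)|<1.
x=-1.44: |R|=0.0270
R=−1: 1+2/3x = −1+1/3x ⇒ -1/3x=2 ⇒ x=2/(-1/3)=-6.0000
Confirm numerically:
  x=-3.915: |R|=0.69848 <1
  x=-3.569: |R|=0.62993 <1
  x=-2.508: |R|=0.36601 <1
  x=-6.566: |R|=1.05917 >1
  x=-6.500: |R|=1.05263 >1
  x=-6.462: |R|=1.04883 >1
Stable set (-6.0000, 0).

(-6.0000, 0).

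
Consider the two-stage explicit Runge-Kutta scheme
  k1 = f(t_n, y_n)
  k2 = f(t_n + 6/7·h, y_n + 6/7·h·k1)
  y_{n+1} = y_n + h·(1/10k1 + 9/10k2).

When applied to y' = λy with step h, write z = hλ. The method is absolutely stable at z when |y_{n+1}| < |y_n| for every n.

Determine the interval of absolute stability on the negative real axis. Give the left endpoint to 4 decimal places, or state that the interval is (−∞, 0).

With y'=λy (z=hλ):
  k1=λy_n ⇒ h·k1=z·y_n;  k2=λ(1+6/7z)y_n ⇒ h·k2=z(1+6/7z)y_n
  y_{n+1}/y_n = 1 + 1/10z + 9/10z(1+6/7z) = 1 + z + 27/35z²
  Hence R(z) = 1 + z + 27/35z².

Boundary: |R(x)|=1, x<0.
x=-1.59: |R|=1.3602
R=1: x+27/35x²=0 ⇒ x=−35/27=-1.2963; min R=1−1/(4·27/35)=0.6759>−1
Confirm numerically:
  x=-1.219: |R|=0.92731 <1
  x=-0.607: |R|=0.67723 <1
  x=-0.605: |R|=0.67736 <1
  x=-0.542: |R|=0.68462 <1
  x=-1.600: |R|=1.37486 >1
  x=-1.513: |R|=1.25293 >1
Interval (-1.2963, 0).

z∈(-1.2963,0).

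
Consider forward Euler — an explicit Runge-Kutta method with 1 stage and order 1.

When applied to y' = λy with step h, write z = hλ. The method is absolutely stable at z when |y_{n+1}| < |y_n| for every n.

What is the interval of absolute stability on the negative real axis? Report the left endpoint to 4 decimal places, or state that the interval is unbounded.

With y'=λy (z=hλ):
  order 1, 1-stage ⇒ R(z)=1+z
  (e.g. R(-0.34)=0.66000, |R|=0.66000)

Solve |R(x)|<1 on ℝ⁻.
x=-0.34: |R|=0.6600
|R(-1.79)|=0.7900 |R(-1.72)|=0.7200 |R(-0.75)|=0.2500
Bisect:
  x_lo=-2.7009 |R|=1.7009  x_hi=-0.0811 |R|=0.9189
  mid=-1.39102 |R|=0.39102 →hi
  mid=-2.04598 |R|=1.04598 →lo
  mid=-1.71850 |R|=0.71850 →hi
  mid=-1.88224 |R|=0.88224 →hi
  mid=-1.96411 |R|=0.96411 →hi
  mid=-2.00504 |R|=1.00504 →lo
  mid=-1.98457 |R|=0.98457 →hi
  mid=-1.99481 |R|=0.99481 →hi
  mid=-1.99992 |R|=0.99992 →hi
  ...
  [-2.00008,-1.99992] ⇒ x*=-2.0000
Interval (-2.0000, 0).

z∈(-2.0000,0).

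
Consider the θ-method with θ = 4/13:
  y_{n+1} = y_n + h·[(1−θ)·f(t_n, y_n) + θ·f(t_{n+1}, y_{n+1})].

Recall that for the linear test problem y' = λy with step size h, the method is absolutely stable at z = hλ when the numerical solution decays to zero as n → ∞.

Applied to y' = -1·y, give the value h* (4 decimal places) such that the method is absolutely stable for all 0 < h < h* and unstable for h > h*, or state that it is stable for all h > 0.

(-5.2000,0); λ=-1 ⇒ h* = (26/5)/1 = 5.2000.

Test eqn y'=λy, z=hλ:
  y_{n+1} = y_n + z·[9/13·y_n + 4/13·y_{n+1}] ⇒ (1 − 4/13z)y_{n+1} = (1 + 9/13z)y_n
  R(z) = (1 + 9/13z)/(1 − 4/13z).

Find x<0 with |R(x)|<1.
x=-1.03: |R|=0.2179
R=−1: 1+9/13x = −1+4/13x ⇒ -5/13x=2 ⇒ x=2/(-5/13)=-5.2000
Confirm numerically:
  x=-5.055: |R|=0.97818 <1
  x=-3.823: |R|=0.75664 <1
  x=-3.678: |R|=0.72539 <1
  x=-2.300: |R|=0.34685 <1
  x=-5.788: |R|=1.08132 >1
  x=-5.548: |R|=1.04944 >1
  x=-5.422: |R|=1.03200 >1
Stable set (-5.2000, 0).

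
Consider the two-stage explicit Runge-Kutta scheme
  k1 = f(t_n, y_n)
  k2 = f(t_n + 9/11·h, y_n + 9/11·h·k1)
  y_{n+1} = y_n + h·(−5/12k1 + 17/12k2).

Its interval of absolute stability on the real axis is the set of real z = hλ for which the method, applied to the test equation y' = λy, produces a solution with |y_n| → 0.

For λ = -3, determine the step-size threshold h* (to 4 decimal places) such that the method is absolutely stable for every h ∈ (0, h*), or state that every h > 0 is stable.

(-0.8627,0); λ=-3 ⇒ h* = (44/51)/3 = 0.2876.

Test eqn y'=λy, z=hλ:
  k1=λy_n ⇒ h·k1=z·y_n;  k2=λ(1+9/11z)y_n ⇒ h·k2=z(1+9/11z)y_n
  y_{n+1}/y_n = 1 − 5/12z + 17/12z(1+9/11z) = 1 + z + 51/44z²
  R(z) = 1 + z + 51/44z².

Boundary: |R(x)|=1, x<0.
x=-0.58: |R|=0.8099
R=1: x+51/44x²=0 ⇒ x=−44/51=-0.8627; min R=1−1/(4·51/44)=0.7843>−1
Confirm numerically:
  x=-0.499: |R|=0.78961 <1
  x=-0.467: |R|=0.78578 <1
  x=-0.420: |R|=0.78446 <1
  x=-1.364: |R|=1.79248 >1
  x=-1.264: |R|=1.58787 >1
Stable set (-0.8627, 0).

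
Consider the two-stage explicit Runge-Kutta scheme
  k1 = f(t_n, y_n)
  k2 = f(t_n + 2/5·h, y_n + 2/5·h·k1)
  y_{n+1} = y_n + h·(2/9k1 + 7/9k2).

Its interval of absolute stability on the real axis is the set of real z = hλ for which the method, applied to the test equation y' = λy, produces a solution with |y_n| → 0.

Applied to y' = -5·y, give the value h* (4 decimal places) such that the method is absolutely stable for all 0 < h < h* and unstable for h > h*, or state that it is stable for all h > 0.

Set f=λy, z=hλ:
  k1=λy_n ⇒ h·k1=z·y_n;  k2=λ(1+2/5z)y_n ⇒ h·k2=z(1+2/5z)y_n
  y_{n+1}/y_n = 1 + 2/9z + 7/9z(1+2/5z) = 1 + z + 14/45z²
  Hence R(z) = 1 + z + 14/45z².

Solve |R(x)|<1 on ℝ⁻.
x=-1.11: |R|=0.2733
R=1: x+14/45x²=0 ⇒ x=−45/14=-3.2143; min R=1−1/(4·14/45)=0.1964>−1
Confirm numerically:
  x=-2.176: |R|=0.29710 <1
  x=-1.430: |R|=0.20619 <1
  x=-1.390: |R|=0.21110 <1
  x=-1.286: |R|=0.22851 <1
  x=-3.810: |R|=1.70612 >1
  x=-3.630: |R|=1.46948 >1
  x=-3.267: |R|=1.05358 >1
Stable set (-3.2143, 0).

(-3.2143,0); λ=-5 ⇒ h* = (45/14)/5 = 0.6429.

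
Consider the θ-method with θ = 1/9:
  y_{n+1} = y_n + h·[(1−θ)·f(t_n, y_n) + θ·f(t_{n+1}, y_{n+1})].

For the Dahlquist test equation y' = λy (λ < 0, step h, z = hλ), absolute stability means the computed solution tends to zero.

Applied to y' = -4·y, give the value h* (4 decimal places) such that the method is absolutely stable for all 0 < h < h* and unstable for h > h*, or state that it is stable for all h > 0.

(-2.5714,0); λ=-4 ⇒ h* = (18/7)/4 = 0.6429.

Test eqn y'=λy, z=hλ:
  y_{n+1} = y_n + z·[8/9·y_n + 1/9·y_{n+1}] ⇒ (1 − 1/9z)y_{n+1} = (1 + 8/9z)y_n
  Hence R(z) = (1 + 8/9z)/(1 − 1/9z).

Boundary: |R(x)|=1, x<0.
x=-0.66: |R|=0.3851
R=−1: 1+8/9x = −1+1/9x ⇒ -7/9x=2 ⇒ x=2/(-7/9)=-2.5714
Confirm numerically:
  x=-2.081: |R|=0.69019 <1
  x=-1.969: |R|=0.61555 <1
  x=-1.700: |R|=0.42991 <1
  x=-3.129: |R|=1.32179 >1
  x=-2.971: |R|=1.23365 >1
Interval (-2.5714, 0).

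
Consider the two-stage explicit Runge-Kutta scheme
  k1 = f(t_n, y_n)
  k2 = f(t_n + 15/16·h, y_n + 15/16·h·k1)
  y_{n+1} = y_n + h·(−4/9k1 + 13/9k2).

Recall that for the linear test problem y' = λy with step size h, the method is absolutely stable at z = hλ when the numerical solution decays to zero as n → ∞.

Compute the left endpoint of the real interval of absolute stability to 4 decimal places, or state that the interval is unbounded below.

On y'=λy, z=hλ:
  k1=λy_n ⇒ h·k1=z·y_n;  k2=λ(1+15/16z)y_n ⇒ h·k2=z(1+15/16z)y_n
  y_{n+1}/y_n = 1 − 4/9z + 13/9z(1+15/16z) = 1 + z + 65/48z²
  R(z) = 1 + z + 65/48z².

Solve |R(x)|<1 on ℝ⁻.
x=-0.56: |R|=0.8647
R=1: x+65/48x²=0 ⇒ x=−48/65=-0.7385; min R=1−1/(4·65/48)=0.8154>−1
Confirm numerically:
  x=-0.652: |R|=0.92366 <1
  x=-0.617: |R|=0.89852 <1
  x=-0.583: |R|=0.87727 <1
  x=-0.549: |R|=0.85915 <1
  x=-1.256: |R|=1.88025 >1
  x=-1.083: |R|=1.50529 >1
Interval (-0.7385, 0).

left endpoint -0.7385.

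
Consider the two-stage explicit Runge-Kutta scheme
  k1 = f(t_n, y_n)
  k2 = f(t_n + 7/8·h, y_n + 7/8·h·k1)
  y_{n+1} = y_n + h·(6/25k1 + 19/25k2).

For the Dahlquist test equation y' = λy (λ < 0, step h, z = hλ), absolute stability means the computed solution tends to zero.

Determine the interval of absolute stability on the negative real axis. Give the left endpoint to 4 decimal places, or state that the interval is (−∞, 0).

With y'=λy (z=hλ):
  k1=λy_n ⇒ h·k1=z·y_n;  k2=λ(1+7/8z)y_n ⇒ h·k2=z(1+7/8z)y_n
  y_{n+1}/y_n = 1 + 6/25z + 19/25z(1+7/8z) = 1 + z + 133/200z²
  R(z) = 1 + z + 133/200z².

Find x<0 with |R(x)|<1.
x=-0.37: |R|=0.7210
R=1: x+133/200x²=0 ⇒ x=−200/133=-1.5038; min R=1−1/(4·133/200)=0.6241>−1
Confirm numerically:
  x=-1.466: |R|=0.96319 <1
  x=-1.005: |R|=0.66667 <1
  x=-0.745: |R|=0.62409 <1
  x=-0.604: |R|=0.63860 <1
  x=-1.957: |R|=1.58985 >1
  x=-1.916: |R|=1.52525 >1
  x=-1.741: |R|=1.27467 >1
So |R|<1 on (-1.5038, 0).

z∈(-1.5038,0).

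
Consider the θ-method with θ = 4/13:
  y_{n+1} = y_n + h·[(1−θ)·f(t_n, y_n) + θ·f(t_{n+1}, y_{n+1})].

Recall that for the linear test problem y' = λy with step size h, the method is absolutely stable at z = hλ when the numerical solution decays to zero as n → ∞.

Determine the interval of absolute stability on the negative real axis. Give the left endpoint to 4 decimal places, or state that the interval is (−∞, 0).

z∈(-5.2000,0).

With y'=λy (z=hλ):
  y_{n+1} = y_n + z·[9/13·y_n + 4/13·y_{n+1}] ⇒ (1 − 4/13z)y_{n+1} = (1 + 9/13z)y_n
  Hence R(z) = (1 + 9/13z)/(1 − 4/13z).

Boundary: |R(x)|=1, x<0.
x=-1.1: |R|=0.1782
R=−1: 1+9/13x = −1+4/13x ⇒ -5/13x=2 ⇒ x=2/(-5/13)=-5.2000
Confirm numerically:
  x=-5.154: |R|=0.99316 <1
  x=-4.333: |R|=0.85708 <1
  x=-4.272: |R|=0.84579 <1
  x=-2.101: |R|=0.27607 <1
  x=-5.465: |R|=1.03801 >1
  x=-5.360: |R|=1.02323 >1
Interval (-5.2000, 0).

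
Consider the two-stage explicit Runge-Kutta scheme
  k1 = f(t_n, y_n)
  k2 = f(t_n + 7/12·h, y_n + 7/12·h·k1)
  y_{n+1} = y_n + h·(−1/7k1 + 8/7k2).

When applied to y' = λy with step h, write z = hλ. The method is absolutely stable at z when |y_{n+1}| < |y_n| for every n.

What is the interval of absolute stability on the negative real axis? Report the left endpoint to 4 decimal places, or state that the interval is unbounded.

Test eqn y'=λy, z=hλ:
  k1=λy_n ⇒ h·k1=z·y_n;  k2=λ(1+7/12z)y_n ⇒ h·k2=z(1+7/12z)y_n
  y_{n+1}/y_n = 1 − 1/7z + 8/7z(1+7/12z) = 1 + z + 2/3z²
  Hence R(z) = 1 + z + 2/3z².

Need |R(x)|<1, x<0.
x=-1.11: |R|=0.7114
R=1: x+2/3x²=0 ⇒ x=−3/2=-1.5000; min R=1−1/(4·2/3)=0.6250>−1
Confirm numerically:
  x=-1.369: |R|=0.88044 <1
  x=-1.366: |R|=0.87797 <1
  x=-0.924: |R|=0.64518 <1
  x=-0.835: |R|=0.62982 <1
  x=-2.044: |R|=1.74129 >1
  x=-1.928: |R|=1.55012 >1
  x=-1.776: |R|=1.32678 >1
Interval (-1.5000, 0).

(-1.5000, 0).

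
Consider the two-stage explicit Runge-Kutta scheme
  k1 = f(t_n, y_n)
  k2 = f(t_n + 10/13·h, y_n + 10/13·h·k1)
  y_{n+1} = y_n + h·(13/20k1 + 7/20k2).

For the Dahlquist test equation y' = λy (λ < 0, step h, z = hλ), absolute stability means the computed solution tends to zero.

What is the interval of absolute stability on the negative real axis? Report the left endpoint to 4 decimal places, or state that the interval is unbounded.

(-3.7143, 0).

Set f=λy, z=hλ:
  k1=λy_n ⇒ h·k1=z·y_n;  k2=λ(1+10/13z)y_n ⇒ h·k2=z(1+10/13z)y_n
  y_{n+1}/y_n = 1 + 13/20z + 7/20z(1+10/13z) = 1 + z + 7/26z²
  so R(z) = 1 + z + 7/26z².

Boundary: |R(x)|=1, x<0.
x=-1.66: |R|=0.0819
R=1: x+7/26x²=0 ⇒ x=−26/7=-3.7143; min R=1−1/(4·7/26)=0.0714>−1
Confirm numerically:
  x=-3.511: |R|=0.80784 <1
  x=-2.882: |R|=0.35421 <1
  x=-2.572: |R|=0.20901 <1
  x=-4.201: |R|=1.55049 >1
  x=-3.969: |R|=1.27218 >1
  x=-3.844: |R|=1.13424 >1
Interval (-3.7143, 0).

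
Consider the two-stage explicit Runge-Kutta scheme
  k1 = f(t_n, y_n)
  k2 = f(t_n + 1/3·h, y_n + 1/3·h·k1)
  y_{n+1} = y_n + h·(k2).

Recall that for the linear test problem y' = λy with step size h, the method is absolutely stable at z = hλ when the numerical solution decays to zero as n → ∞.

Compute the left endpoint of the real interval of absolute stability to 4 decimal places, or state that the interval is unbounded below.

On y'=λy, z=hλ:
  k1=λy_n ⇒ h·k1=z·y_n;  k2=λ(1+1/3z)y_n ⇒ h·k2=z(1+1/3z)y_n
  y_{n+1}/y_n = 1 + z(1+1/3z) = 1 + z + 1/3z²
  R(z) = 1 + z + 1/3z².

Boundary: |R(x)|=1, x<0.
x=-0.33: |R|=0.7063
R=1: x+1/3x²=0 ⇒ x=−3=-3.0000; min R=1−1/(4·1/3)=0.2500>−1
Confirm numerically:
  x=-2.952: |R|=0.95277 <1
  x=-2.655: |R|=0.69467 <1
  x=-2.222: |R|=0.42376 <1
  x=-1.707: |R|=0.26428 <1
  x=-3.229: |R|=1.24648 >1
  x=-3.214: |R|=1.22927 >1
  x=-3.210: |R|=1.22470 >1
Stable set (-3.0000, 0).

left endpoint -3.0000.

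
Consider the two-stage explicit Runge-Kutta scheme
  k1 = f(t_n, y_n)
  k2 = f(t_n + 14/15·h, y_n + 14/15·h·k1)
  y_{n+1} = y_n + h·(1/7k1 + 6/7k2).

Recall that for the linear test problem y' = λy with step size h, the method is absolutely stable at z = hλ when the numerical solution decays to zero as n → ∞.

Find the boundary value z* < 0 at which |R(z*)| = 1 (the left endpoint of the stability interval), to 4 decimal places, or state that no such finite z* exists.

left endpoint -1.2500.

On y'=λy, z=hλ:
  k1=λy_n ⇒ h·k1=z·y_n;  k2=λ(1+14/15z)y_n ⇒ h·k2=z(1+14/15z)y_n
  y_{n+1}/y_n = 1 + 1/7z + 6/7z(1+14/15z) = 1 + z + 4/5z²
  ⇒ R(z) = 1 + z + 4/5z².

Need |R(x)|<1, x<0.
x=-1.57: |R|=1.4019
R=1: x+4/5x²=0 ⇒ x=−5/4=-1.2500; min R=1−1/(4·4/5)=0.6875>−1
Confirm numerically:
  x=-1.171: |R|=0.92599 <1
  x=-1.167: |R|=0.92251 <1
  x=-1.085: |R|=0.85678 <1
  x=-1.767: |R|=1.73083 >1
  x=-1.418: |R|=1.19058 >1
Interval (-1.2500, 0).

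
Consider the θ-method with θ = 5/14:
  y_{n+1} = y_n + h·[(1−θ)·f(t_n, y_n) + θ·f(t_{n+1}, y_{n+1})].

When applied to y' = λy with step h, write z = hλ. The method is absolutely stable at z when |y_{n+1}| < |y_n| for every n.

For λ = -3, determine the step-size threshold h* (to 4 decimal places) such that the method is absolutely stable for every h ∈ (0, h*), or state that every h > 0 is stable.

Test eqn y'=λy, z=hλ:
  y_{n+1} = y_n + z·[9/14·y_n + 5/14·y_{n+1}] ⇒ (1 − 5/14z)y_{n+1} = (1 + 9/14z)y_n
  so R(z) = (1 + 9/14z)/(1 − 5/14z).

Find x<0 with |R(x)|<1.
x=-1.28: |R|=0.1216
R=−1: 1+9/14x = −1+5/14x ⇒ -2/7x=2 ⇒ x=2/(-2/7)=-7.0000
Confirm numerically:
  x=-6.487: |R|=0.95581 <1
  x=-4.873: |R|=0.77824 <1
  x=-3.818: |R|=0.61535 <1
  x=-7.380: |R|=1.02986 >1
  x=-7.071: |R|=1.00575 >1
Stable set (-7.0000, 0).

(-7.0000,0); λ=-3 ⇒ h* = (7)/3 = 2.3333.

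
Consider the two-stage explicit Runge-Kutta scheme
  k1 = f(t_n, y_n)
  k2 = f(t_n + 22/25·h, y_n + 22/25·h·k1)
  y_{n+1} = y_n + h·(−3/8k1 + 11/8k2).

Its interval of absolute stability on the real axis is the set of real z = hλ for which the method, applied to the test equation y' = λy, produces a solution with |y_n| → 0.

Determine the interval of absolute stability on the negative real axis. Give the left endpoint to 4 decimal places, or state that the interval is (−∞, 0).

Set f=λy, z=hλ:
  k1=λy_n ⇒ h·k1=z·y_n;  k2=λ(1+22/25z)y_n ⇒ h·k2=z(1+22/25z)y_n
  y_{n+1}/y_n = 1 − 3/8z + 11/8z(1+22/25z) = 1 + z + 121/100z²
  so R(z) = 1 + z + 121/100z².

Solve |R(x)|<1 on ℝ⁻.
x=-1: |R|=1.2100
R=1: x+121/100x²=0 ⇒ x=−100/121=-0.8264; min R=1−1/(4·121/100)=0.7934>−1
Confirm numerically:
  x=-0.645: |R|=0.85839 <1
  x=-0.515: |R|=0.80592 <1
  x=-0.495: |R|=0.80148 <1
  x=-0.450: |R|=0.79502 <1
  x=-1.348: |R|=1.85070 >1
  x=-1.265: |R|=1.67127 >1
Interval (-0.8264, 0).

z∈(-0.8264,0).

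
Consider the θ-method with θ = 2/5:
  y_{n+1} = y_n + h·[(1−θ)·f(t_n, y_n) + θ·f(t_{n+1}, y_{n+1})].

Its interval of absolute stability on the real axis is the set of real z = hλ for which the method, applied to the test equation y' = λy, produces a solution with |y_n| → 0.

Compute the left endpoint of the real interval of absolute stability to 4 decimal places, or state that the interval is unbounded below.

z* = -10.0000.

Test eqn y'=λy, z=hλ:
  y_{n+1} = y_n + z·[3/5·y_n + 2/5·y_{n+1}] ⇒ (1 − 2/5z)y_{n+1} = (1 + 3/5z)y_n
  R(z) = (1 + 3/5z)/(1 − 2/5z).

Solve |R(x)|<1 on ℝ⁻.
x=-1.03: |R|=0.2705
R=−1: 1+3/5x = −1+2/5x ⇒ -1/5x=2 ⇒ x=2/(-1/5)=-10.0000
Confirm numerically:
  x=-9.813: |R|=0.99241 <1
  x=-7.375: |R|=0.86709 <1
  x=-6.664: |R|=0.81798 <1
  x=-6.262: |R|=0.78669 <1
  x=-10.572: |R|=1.02188 >1
  x=-10.242: |R|=1.00950 >1
  x=-10.070: |R|=1.00278 >1
Stable set (-10.0000, 0).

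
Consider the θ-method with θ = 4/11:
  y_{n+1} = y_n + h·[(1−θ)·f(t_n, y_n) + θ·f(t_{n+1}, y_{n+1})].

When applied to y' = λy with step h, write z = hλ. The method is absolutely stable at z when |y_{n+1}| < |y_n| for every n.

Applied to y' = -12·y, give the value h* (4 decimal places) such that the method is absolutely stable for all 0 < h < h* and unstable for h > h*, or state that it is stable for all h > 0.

On y'=λy, z=hλ:
  y_{n+1} = y_n + z·[7/11·y_n + 4/11·y_{n+1}] ⇒ (1 − 4/11z)y_{n+1} = (1 + 7/11z)y_n
  R(z) = (1 + 7/11z)/(1 − 4/11z).

Boundary: |R(x)|=1, x<0.
x=-1.18: |R|=0.1743
R=−1: 1+7/11x = −1+4/11x ⇒ -3/11x=2 ⇒ x=2/(-3/11)=-7.3333
Confirm numerically:
  x=-6.917: |R|=0.96770 <1
  x=-5.597: |R|=0.84399 <1
  x=-3.096: |R|=0.45638 <1
  x=-7.778: |R|=1.03168 >1
  x=-7.497: |R|=1.01198 >1
  x=-7.372: |R|=1.00287 >1
Stable set (-7.3333, 0).

(-7.3333,0); λ=-12 ⇒ h* = (22/3)/12 = 0.6111.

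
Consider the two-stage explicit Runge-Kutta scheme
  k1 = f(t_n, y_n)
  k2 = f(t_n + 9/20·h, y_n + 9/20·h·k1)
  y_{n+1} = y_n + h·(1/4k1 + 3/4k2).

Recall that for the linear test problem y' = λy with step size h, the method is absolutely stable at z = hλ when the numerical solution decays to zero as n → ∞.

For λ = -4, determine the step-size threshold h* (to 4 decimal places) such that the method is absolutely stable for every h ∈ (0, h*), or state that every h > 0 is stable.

Set f=λy, z=hλ:
  k1=λy_n ⇒ h·k1=z·y_n;  k2=λ(1+9/20z)y_n ⇒ h·k2=z(1+9/20z)y_n
  y_{n+1}/y_n = 1 + 1/4z + 3/4z(1+9/20z) = 1 + z + 27/80z²
  R(z) = 1 + z + 27/80z².

Find x<0 with |R(x)|<1.
x=-1.24: |R|=0.2789
R=1: x+27/80x²=0 ⇒ x=−80/27=-2.9630; min R=1−1/(4·27/80)=0.2593>−1
Confirm numerically:
  x=-2.687: |R|=0.74974 <1
  x=-2.658: |R|=0.72643 <1
  x=-1.608: |R|=0.26466 <1
  x=-1.528: |R|=0.25999 <1
  x=-3.318: |R|=1.39758 >1
  x=-3.122: |R|=1.16757 >1
  x=-3.022: |R|=1.06021 >1
Interval (-2.9630, 0).

(-2.9630,0); λ=-4 ⇒ h* = (80/27)/4 = 0.7407.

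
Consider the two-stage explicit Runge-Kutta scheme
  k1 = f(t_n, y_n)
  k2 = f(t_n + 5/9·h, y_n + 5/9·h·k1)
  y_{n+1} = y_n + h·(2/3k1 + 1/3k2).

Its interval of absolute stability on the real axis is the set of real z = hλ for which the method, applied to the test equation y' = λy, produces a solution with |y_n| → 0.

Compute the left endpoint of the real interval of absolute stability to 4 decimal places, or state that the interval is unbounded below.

On y'=λy, z=hλ:
  k1=λy_n ⇒ h·k1=z·y_n;  k2=λ(1+5/9z)y_n ⇒ h·k2=z(1+5/9z)y_n
  y_{n+1}/y_n = 1 + 2/3z + 1/3z(1+5/9z) = 1 + z + 5/27z²
  Hence R(z) = 1 + z + 5/27z².

Find x<0 with |R(x)|<1.
x=-0.7: |R|=0.3907
R=1: x+5/27x²=0 ⇒ x=−27/5=-5.4000; min R=1−1/(4·5/27)=-0.3500>−1
Confirm numerically:
  x=-5.114: |R|=0.72915 <1
  x=-3.715: |R|=0.15922 <1
  x=-2.929: |R|=0.34029 <1
  x=-5.983: |R|=1.64594 >1
  x=-5.915: |R|=1.56412 >1
Stable set (-5.4000, 0).

left endpoint -5.4000.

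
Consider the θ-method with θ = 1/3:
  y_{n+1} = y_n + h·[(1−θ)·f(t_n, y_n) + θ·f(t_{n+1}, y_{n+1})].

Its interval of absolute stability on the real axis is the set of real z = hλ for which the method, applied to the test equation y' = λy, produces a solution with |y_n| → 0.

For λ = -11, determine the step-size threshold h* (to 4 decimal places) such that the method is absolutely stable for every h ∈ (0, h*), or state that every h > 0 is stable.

(-6.0000,0); λ=-11 ⇒ h* = (6)/11 = 0.5455.

On y'=λy, z=hλ:
  y_{n+1} = y_n + z·[2/3·y_n + 1/3·y_{n+1}] ⇒ (1 − 1/3z)y_{n+1} = (1 + 2/3z)y_n
  Hence R(z) = (1 + 2/3z)/(1 − 1/3z).

Boundary: |R(x)|=1, x<0.
x=-0.93: |R|=0.2901
R=−1: 1+2/3x = −1+1/3x ⇒ -1/3x=2 ⇒ x=2/(-1/3)=-6.0000
Confirm numerically:
  x=-5.879: |R|=0.98637 <1
  x=-5.705: |R|=0.96611 <1
  x=-3.010: |R|=0.50250 <1
  x=-6.415: |R|=1.04408 >1
  x=-6.058: |R|=1.00640 >1
Stable set (-6.0000, 0).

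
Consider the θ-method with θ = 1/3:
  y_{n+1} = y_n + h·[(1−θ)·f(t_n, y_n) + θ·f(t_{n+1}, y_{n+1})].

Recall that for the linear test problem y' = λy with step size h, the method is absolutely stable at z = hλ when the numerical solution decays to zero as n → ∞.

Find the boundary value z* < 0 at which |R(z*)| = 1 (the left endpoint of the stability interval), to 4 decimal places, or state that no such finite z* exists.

left endpoint -6.0000.

Test eqn y'=λy, z=hλ:
  y_{n+1} = y_n + z·[2/3·y_n + 1/3·y_{n+1}] ⇒ (1 − 1/3z)y_{n+1} = (1 + 2/3z)y_n
  ⇒ R(z) = (1 + 2/3z)/(1 − 1/3z).

Solve |R(x)|<1 on ℝ⁻.
x=-1.65: |R|=0.0645
R=−1: 1+2/3x = −1+1/3x ⇒ -1/3x=2 ⇒ x=2/(-1/3)=-6.0000
Confirm numerically:
  x=-4.431: |R|=0.78886 <1
  x=-4.024: |R|=0.71868 <1
  x=-3.784: |R|=0.67335 <1
  x=-2.832: |R|=0.45679 <1
  x=-6.549: |R|=1.05749 >1
  x=-6.302: |R|=1.03247 >1
  x=-6.248: |R|=1.02682 >1
Interval (-6.0000, 0).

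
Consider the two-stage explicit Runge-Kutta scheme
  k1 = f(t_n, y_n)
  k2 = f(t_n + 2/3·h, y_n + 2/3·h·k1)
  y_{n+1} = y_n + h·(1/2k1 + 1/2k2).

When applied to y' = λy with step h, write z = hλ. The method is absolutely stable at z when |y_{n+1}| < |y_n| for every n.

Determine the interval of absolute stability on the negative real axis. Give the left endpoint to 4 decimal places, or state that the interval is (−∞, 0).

On y'=λy, z=hλ:
  k1=λy_n ⇒ h·k1=z·y_n;  k2=λ(1+2/3z)y_n ⇒ h·k2=z(1+2/3z)y_n
  y_{n+1}/y_n = 1 + 1/2z + 1/2z(1+2/3z) = 1 + z + 1/3z²
  so R(z) = 1 + z + 1/3z².

Boundary: |R(x)|=1, x<0.
x=-0.69: |R|=0.4687
R=1: x+1/3x²=0 ⇒ x=−3=-3.0000; min R=1−1/(4·1/3)=0.2500>−1
Confirm numerically:
  x=-2.723: |R|=0.74858 <1
  x=-2.537: |R|=0.60846 <1
  x=-1.829: |R|=0.28608 <1
  x=-3.490: |R|=1.57003 >1
  x=-3.379: |R|=1.42688 >1
  x=-3.099: |R|=1.10227 >1
Interval (-3.0000, 0).

(-3.0000, 0).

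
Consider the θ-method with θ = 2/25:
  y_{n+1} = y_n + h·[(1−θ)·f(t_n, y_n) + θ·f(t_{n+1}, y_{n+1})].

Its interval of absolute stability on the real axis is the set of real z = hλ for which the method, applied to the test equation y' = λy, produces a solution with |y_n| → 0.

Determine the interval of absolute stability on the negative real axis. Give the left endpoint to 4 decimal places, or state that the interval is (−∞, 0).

Test eqn y'=λy, z=hλ:
  y_{n+1} = y_n + z·[23/25·y_n + 2/25·y_{n+1}] ⇒ (1 − 2/25z)y_{n+1} = (1 + 23/25z)y_n
  so R(z) = (1 + 23/25z)/(1 − 2/25z).

Need |R(x)|<1, x<0.
x=-1.45: |R|=0.2993
R=−1: 1+23/25x = −1+2/25x ⇒ -21/25x=2 ⇒ x=2/(-21/25)=-2.3810
Confirm numerically:
  x=-2.114: |R|=0.80820 <1
  x=-1.998: |R|=0.72265 <1
  x=-1.137: |R|=0.04220 <1
  x=-2.757: |R|=1.25880 >1
  x=-2.594: |R|=1.14820 >1
  x=-2.565: |R|=1.12828 >1
Stable set (-2.3810, 0).

(-2.3810, 0).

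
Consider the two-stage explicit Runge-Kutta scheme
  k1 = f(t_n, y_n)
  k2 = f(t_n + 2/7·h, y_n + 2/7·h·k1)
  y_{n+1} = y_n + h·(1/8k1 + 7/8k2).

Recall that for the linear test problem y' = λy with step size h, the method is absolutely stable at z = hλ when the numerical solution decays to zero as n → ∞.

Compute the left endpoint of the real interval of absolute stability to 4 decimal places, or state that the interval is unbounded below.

Test eqn y'=λy, z=hλ:
  k1=λy_n ⇒ h·k1=z·y_n;  k2=λ(1+2/7z)y_n ⇒ h·k2=z(1+2/7z)y_n
  y_{n+1}/y_n = 1 + 1/8z + 7/8z(1+2/7z) = 1 + z + 1/4z²
  Hence R(z) = 1 + z + 1/4z².

Boundary: |R(x)|=1, x<0.
x=-1: |R|=0.2500
R=1: x+1/4x²=0 ⇒ x=−4=-4.0000; min R=1−1/(4·1/4)=0.0000>−1
Confirm numerically:
  x=-3.814: |R|=0.82265 <1
  x=-3.779: |R|=0.79121 <1
  x=-2.082: |R|=0.00168 <1
  x=-1.951: |R|=0.00060 <1
  x=-4.273: |R|=1.29163 >1
  x=-4.203: |R|=1.21330 >1
  x=-4.060: |R|=1.06090 >1
So |R|<1 on (-4.0000, 0).

left endpoint -4.0000.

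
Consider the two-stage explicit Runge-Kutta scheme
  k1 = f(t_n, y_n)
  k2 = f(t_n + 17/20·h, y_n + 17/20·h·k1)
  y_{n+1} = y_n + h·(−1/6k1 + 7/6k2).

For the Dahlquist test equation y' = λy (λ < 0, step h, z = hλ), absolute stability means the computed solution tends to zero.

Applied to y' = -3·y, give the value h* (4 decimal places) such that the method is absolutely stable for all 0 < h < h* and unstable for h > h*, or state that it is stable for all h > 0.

(-1.0084,0); λ=-3 ⇒ h* = (120/119)/3 = 0.3361.

With y'=λy (z=hλ):
  k1=λy_n ⇒ h·k1=z·y_n;  k2=λ(1+17/20z)y_n ⇒ h·k2=z(1+17/20z)y_n
  y_{n+1}/y_n = 1 − 1/6z + 7/6z(1+17/20z) = 1 + z + 119/120z²
  so R(z) = 1 + z + 119/120z².

Boundary: |R(x)|=1, x<0.
x=-0.8: |R|=0.8347
R=1: x+119/120x²=0 ⇒ x=−120/119=-1.0084; min R=1−1/(4·119/120)=0.7479>−1
Confirm numerically:
  x=-0.856: |R|=0.87063 <1
  x=-0.477: |R|=0.74863 <1
  x=-0.432: |R|=0.75307 <1
  x=-1.599: |R|=1.93649 >1
  x=-1.182: |R|=1.20348 >1
  x=-1.161: |R|=1.17569 >1
So |R|<1 on (-1.0084, 0).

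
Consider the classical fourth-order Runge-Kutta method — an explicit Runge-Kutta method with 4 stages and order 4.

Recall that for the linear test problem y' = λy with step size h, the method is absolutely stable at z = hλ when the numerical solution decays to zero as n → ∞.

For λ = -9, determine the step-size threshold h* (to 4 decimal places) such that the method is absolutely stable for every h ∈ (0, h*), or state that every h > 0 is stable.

Test eqn y'=λy, z=hλ:
  order 4, 4-stage ⇒ R(z)=1+z+z^2/2+z^3/6+z^4/24
  (e.g. R(-0.49)=0.61284, |R|=0.61284)

Boundary: |R(x)|=1, x<0.
x=-0.49: |R|=0.6128
|R(-1.65)|=0.2714 |R(-1.64)|=0.2711 |R(-0.89)|=0.4147
Bisect:
  x_lo=-3.4406 |R|=2.5290  x_hi=-0.1846 |R|=0.8315
  mid=-1.81260 |R|=0.28738 →hi
  mid=-2.62661 |R|=0.78595 →hi
  mid=-3.03361 |R|=1.44365 →lo
  mid=-2.83011 |R|=1.06970 →lo
  mid=-2.72836 |R|=0.91750 →hi
  mid=-2.77923 |R|=0.99090 →hi
  mid=-2.80467 |R|=1.02961 →lo
  mid=-2.79195 |R|=1.01009 →lo
  mid=-2.78559 |R|=1.00045 →lo
  ...
  [-2.78540,-2.78520] ⇒ x*=-2.7853
So |R|<1 on (-2.7853, 0).

(-2.7853,0); λ=-9 ⇒ h* = 0.3095.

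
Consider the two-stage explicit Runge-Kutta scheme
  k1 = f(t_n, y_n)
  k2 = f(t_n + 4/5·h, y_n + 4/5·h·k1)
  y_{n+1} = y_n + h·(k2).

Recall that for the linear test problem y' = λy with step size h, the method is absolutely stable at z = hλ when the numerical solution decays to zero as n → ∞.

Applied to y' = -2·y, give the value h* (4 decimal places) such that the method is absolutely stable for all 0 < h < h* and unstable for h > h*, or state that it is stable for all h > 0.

Test eqn y'=λy, z=hλ:
  k1=λy_n ⇒ h·k1=z·y_n;  k2=λ(1+4/5z)y_n ⇒ h·k2=z(1+4/5z)y_n
  y_{n+1}/y_n = 1 + z(1+4/5z) = 1 + z + 4/5z²
  Hence R(z) = 1 + z + 4/5z².

Need |R(x)|<1, x<0.
x=-1.53: |R|=1.3427
R=1: x+4/5x²=0 ⇒ x=−5/4=-1.2500; min R=1−1/(4·4/5)=0.6875>−1
Confirm numerically:
  x=-1.133: |R|=0.89395 <1
  x=-1.093: |R|=0.86272 <1
  x=-0.539: |R|=0.69342 <1
  x=-1.680: |R|=1.57792 >1
  x=-1.640: |R|=1.51168 >1
  x=-1.498: |R|=1.29720 >1
Stable set (-1.2500, 0).

(-1.2500,0); λ=-2 ⇒ h* = (5/4)/2 = 0.6250.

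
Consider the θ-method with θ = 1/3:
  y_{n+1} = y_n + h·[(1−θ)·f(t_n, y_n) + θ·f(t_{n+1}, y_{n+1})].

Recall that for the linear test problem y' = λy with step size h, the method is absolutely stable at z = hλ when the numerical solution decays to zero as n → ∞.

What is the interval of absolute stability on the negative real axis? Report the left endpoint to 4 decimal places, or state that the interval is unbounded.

With y'=λy (z=hλ):
  y_{n+1} = y_n + z·[2/3·y_n + 1/3·y_{n+1}] ⇒ (1 − 1/3z)y_{n+1} = (1 + 2/3z)y_n
  Hence R(z) = (1 + 2/3z)/(1 − 1/3z).

Find x<0 with |R(x)|<1.
x=-1.18: |R|=0.1531
R=−1: 1+2/3x = −1+1/3x ⇒ -1/3x=2 ⇒ x=2/(-1/3)=-6.0000
Confirm numerically:
  x=-5.912: |R|=0.99013 <1
  x=-3.705: |R|=0.65772 <1
  x=-2.550: |R|=0.37838 <1
  x=-2.421: |R|=0.33979 <1
  x=-6.528: |R|=1.05542 >1
  x=-6.262: |R|=1.02829 >1
Stable set (-6.0000, 0).

(-6.0000, 0).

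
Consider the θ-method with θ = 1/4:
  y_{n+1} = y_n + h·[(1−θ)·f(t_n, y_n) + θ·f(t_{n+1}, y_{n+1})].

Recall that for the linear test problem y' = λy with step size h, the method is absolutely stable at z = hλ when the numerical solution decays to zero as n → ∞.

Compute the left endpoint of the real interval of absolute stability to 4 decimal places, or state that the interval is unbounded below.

z* = -4.0000.

On y'=λy, z=hλ:
  y_{n+1} = y_n + z·[3/4·y_n + 1/4·y_{n+1}] ⇒ (1 − 1/4z)y_{n+1} = (1 + 3/4z)y_n
  R(z) = (1 + 3/4z)/(1 − 1/4z).

Boundary: |R(x)|=1, x<0.
x=-1.23: |R|=0.0593
R=−1: 1+3/4x = −1+1/4x ⇒ -1/2x=2 ⇒ x=2/(-1/2)=-4.0000
Confirm numerically:
  x=-2.200: |R|=0.41935 <1
  x=-1.921: |R|=0.29775 <1
  x=-1.914: |R|=0.29456 <1
  x=-4.393: |R|=1.09365 >1
  x=-4.032: |R|=1.00797 >1
Stable set (-4.0000, 0).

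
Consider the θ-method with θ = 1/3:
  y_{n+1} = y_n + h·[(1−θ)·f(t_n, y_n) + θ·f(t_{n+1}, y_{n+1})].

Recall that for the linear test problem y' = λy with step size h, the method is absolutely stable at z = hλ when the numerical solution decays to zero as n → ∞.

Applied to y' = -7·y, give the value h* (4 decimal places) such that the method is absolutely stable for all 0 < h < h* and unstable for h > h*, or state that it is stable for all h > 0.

(-6.0000,0); λ=-7 ⇒ h* = (6)/7 = 0.8571.

On y'=λy, z=hλ:
  y_{n+1} = y_n + z·[2/3·y_n + 1/3·y_{n+1}] ⇒ (1 − 1/3z)y_{n+1} = (1 + 2/3z)y_n
  Hence R(z) = (1 + 2/3z)/(1 − 1/3z).

Solve |R(x)|<1 on ℝ⁻.
x=-1.28: |R|=0.1028
R=−1: 1+2/3x = −1+1/3x ⇒ -1/3x=2 ⇒ x=2/(-1/3)=-6.0000
Confirm numerically:
  x=-4.439: |R|=0.79016 <1
  x=-3.063: |R|=0.51559 <1
  x=-2.528: |R|=0.37192 <1
  x=-6.547: |R|=1.05730 >1
  x=-6.530: |R|=1.05561 >1
  x=-6.071: |R|=1.00783 >1
Stable set (-6.0000, 0).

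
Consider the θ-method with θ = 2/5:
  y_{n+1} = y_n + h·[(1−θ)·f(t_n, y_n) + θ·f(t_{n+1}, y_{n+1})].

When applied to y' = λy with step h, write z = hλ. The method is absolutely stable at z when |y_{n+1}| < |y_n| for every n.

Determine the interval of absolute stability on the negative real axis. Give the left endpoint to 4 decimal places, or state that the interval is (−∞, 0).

With y'=λy (z=hλ):
  y_{n+1} = y_n + z·[3/5·y_n + 2/5·y_{n+1}] ⇒ (1 − 2/5z)y_{n+1} = (1 + 3/5z)y_n
  so R(z) = (1 + 3/5z)/(1 − 2/5z).

Find x<0 with |R(x)|<1.
x=-0.77: |R|=0.4113
R=−1: 1+3/5x = −1+2/5x ⇒ -1/5x=2 ⇒ x=2/(-1/5)=-10.0000
Confirm numerically:
  x=-8.126: |R|=0.91182 <1
  x=-7.632: |R|=0.88314 <1
  x=-6.353: |R|=0.79402 <1
  x=-4.112: |R|=0.55475 <1
  x=-10.450: |R|=1.01737 >1
  x=-10.164: |R|=1.00648 >1
  x=-10.143: |R|=1.00566 >1
Stable set (-10.0000, 0).

z∈(-10.0000,0).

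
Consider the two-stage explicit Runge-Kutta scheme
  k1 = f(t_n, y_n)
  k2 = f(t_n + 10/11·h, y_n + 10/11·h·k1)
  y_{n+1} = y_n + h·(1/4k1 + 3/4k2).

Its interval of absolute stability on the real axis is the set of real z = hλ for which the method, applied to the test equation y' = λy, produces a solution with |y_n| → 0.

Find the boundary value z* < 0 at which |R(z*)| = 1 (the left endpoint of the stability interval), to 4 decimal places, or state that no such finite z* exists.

Test eqn y'=λy, z=hλ:
  k1=λy_n ⇒ h·k1=z·y_n;  k2=λ(1+10/11z)y_n ⇒ h·k2=z(1+10/11z)y_n
  y_{n+1}/y_n = 1 + 1/4z + 3/4z(1+10/11z) = 1 + z + 15/22z²
  so R(z) = 1 + z + 15/22z².

Need |R(x)|<1, x<0.
x=-1.27: |R|=0.8297
R=1: x+15/22x²=0 ⇒ x=−22/15=-1.4667; min R=1−1/(4·15/22)=0.6333>−1
Confirm numerically:
  x=-1.394: |R|=0.93093 <1
  x=-1.155: |R|=0.75456 <1
  x=-0.800: |R|=0.63636 <1
  x=-1.706: |R|=1.27839 >1
  x=-1.618: |R|=1.16695 >1
So |R|<1 on (-1.4667, 0).

z* = -1.4667.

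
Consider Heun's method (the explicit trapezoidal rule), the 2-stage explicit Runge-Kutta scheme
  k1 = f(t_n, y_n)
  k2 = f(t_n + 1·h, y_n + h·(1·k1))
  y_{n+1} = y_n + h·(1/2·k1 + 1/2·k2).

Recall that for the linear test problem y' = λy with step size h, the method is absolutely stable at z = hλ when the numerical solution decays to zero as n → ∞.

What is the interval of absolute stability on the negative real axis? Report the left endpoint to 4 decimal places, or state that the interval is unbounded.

z∈(-2.0000,0).

With y'=λy (z=hλ):
  order 2, 2-stage ⇒ R(z)=1+z+z^2/2
  (e.g. R(-1.49)=0.62005, |R|=0.62005)

Find x<0 with |R(x)|<1.
x=-1.49: |R|=0.6200
|R(-1.92)|=0.9232 |R(-1.87)|=0.8785 |R(-1.12)|=0.5072
Bisect:
  x_lo=-2.5130 |R|=1.6446  x_hi=-0.1084 |R|=0.8975
  mid=-1.31070 |R|=0.54827 →hi
  mid=-1.91185 |R|=0.91574 →hi
  mid=-2.21243 |R|=1.23499 →lo
  mid=-2.06214 |R|=1.06407 →lo
  mid=-1.98700 |R|=0.98708 →hi
  mid=-2.02457 |R|=1.02487 →lo
  mid=-2.00578 |R|=1.00580 →lo
  mid=-1.99639 |R|=0.99640 →hi
  ...
  [-2.00006,-1.99991] ⇒ x*=-2.0000
Interval (-2.0000, 0).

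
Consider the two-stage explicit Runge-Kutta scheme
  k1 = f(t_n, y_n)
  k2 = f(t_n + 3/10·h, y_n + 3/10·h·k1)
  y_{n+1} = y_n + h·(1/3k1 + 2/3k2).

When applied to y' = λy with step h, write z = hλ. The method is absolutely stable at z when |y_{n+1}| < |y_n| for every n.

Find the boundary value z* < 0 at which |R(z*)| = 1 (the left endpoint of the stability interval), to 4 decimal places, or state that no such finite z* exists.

z* = -5.0000.

Test eqn y'=λy, z=hλ:
  k1=λy_n ⇒ h·k1=z·y_n;  k2=λ(1+3/10z)y_n ⇒ h·k2=z(1+3/10z)y_n
  y_{n+1}/y_n = 1 + 1/3z + 2/3z(1+3/10z) = 1 + z + 1/5z²
  R(z) = 1 + z + 1/5z².

Boundary: |R(x)|=1, x<0.
x=-0.73: |R|=0.3766
R=1: x+1/5x²=0 ⇒ x=−5=-5.0000; min R=1−1/(4·1/5)=-0.2500>−1
Confirm numerically:
  x=-4.334: |R|=0.42271 <1
  x=-4.165: |R|=0.30445 <1
  x=-3.278: |R|=0.12894 <1
  x=-5.321: |R|=1.34161 >1
  x=-5.185: |R|=1.19184 >1
Interval (-5.0000, 0).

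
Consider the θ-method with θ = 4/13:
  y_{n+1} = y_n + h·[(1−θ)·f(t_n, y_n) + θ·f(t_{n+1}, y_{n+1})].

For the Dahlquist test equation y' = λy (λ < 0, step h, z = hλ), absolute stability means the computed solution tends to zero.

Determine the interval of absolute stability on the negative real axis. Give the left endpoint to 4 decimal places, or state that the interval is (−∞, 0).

z∈(-5.2000,0).

Test eqn y'=λy, z=hλ:
  y_{n+1} = y_n + z·[9/13·y_n + 4/13·y_{n+1}] ⇒ (1 − 4/13z)y_{n+1} = (1 + 9/13z)y_n
  so R(z) = (1 + 9/13z)/(1 − 4/13z).

Need |R(x)|<1, x<0.
x=-1.6: |R|=0.0722
R=−1: 1+9/13x = −1+4/13x ⇒ -5/13x=2 ⇒ x=2/(-5/13)=-5.2000
Confirm numerically:
  x=-3.948: |R|=0.78258 <1
  x=-3.477: |R|=0.67983 <1
  x=-2.957: |R|=0.54829 <1
  x=-2.404: |R|=0.38185 <1
  x=-5.717: |R|=1.07207 >1
  x=-5.657: |R|=1.06413 >1
So |R|<1 on (-5.2000, 0).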